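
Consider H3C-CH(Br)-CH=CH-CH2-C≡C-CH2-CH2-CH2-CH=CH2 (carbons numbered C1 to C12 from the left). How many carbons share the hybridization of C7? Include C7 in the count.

2

C7 is sp (two π bonds).
C1: sp3
C2: sp3
C3: sp2
C4: sp2
C5: sp3
C6: sp ✓
C7: sp ✓
C8: sp3
C9: sp3
C10: sp3
C11: sp2
C12: sp2
2 carbons are sp.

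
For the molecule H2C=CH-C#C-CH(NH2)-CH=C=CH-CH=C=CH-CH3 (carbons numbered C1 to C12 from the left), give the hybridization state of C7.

C7 — 2 σ bonds, plus two π bonds. Steric number 2, so sp.

sp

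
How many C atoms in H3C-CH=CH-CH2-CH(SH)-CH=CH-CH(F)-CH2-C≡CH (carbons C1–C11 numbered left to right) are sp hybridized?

2

C1: sp3
C2: sp2
C3: sp2
C4: sp3
C5: sp3
C6: sp2
C7: sp2
C8: sp3
C9: sp3
C10: sp ✓
C11: sp ✓
C10, C11 → 2 sp carbons.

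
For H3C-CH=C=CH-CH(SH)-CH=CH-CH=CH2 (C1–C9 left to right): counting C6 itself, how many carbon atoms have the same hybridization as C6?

C6 is sp2 (one π bond).
C1: sp3
C2: sp2 ✓
C3: sp
C4: sp2 ✓
C5: sp3
C6: sp2 ✓
C7: sp2 ✓
C8: sp2 ✓
C9: sp2 ✓
6 carbons are sp2.

6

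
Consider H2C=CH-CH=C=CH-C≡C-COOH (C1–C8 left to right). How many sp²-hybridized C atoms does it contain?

C1: sp2 ✓
C2: sp2 ✓
C3: sp2 ✓
C4: sp
C5: sp2 ✓
C6: sp
C7: sp
C8: sp2 ✓
C1, C2, C3, C5, C8 → 5 sp2 carbons.

5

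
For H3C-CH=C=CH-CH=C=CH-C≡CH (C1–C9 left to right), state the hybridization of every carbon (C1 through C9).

C1 sp3, C2 sp2, C3 sp, C4 sp2, C5 sp2, C6 sp, C7 sp2, C8 sp, C9 sp

C1 carries 4 σ bonds, giving a steric number of 4, so it is sp3.
C2 — 3 σ bonds, plus one π bond. Steric number 3, so sp2.
C3 — 2 σ bonds, plus two π bonds. Steric number 2, so sp.
C4: 3 σ bonds, plus one π bond — 3 electron domains, sp2.
C5: 3 σ bonds, plus one π bond — 3 electron domains, sp2.
C6 (2 σ bonds, plus two π bonds) has steric number 2: sp.
C7 carries 3 σ bonds, plus one π bond, giving a steric number of 3, so it is sp2.
C8 has 2 σ bonds, plus two π bonds: steric number 2 → sp.
C9 is sp: 2 σ bonds, plus two π bonds, 2 electron-density regions.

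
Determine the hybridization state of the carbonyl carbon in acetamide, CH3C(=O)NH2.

sp2

The carbonyl carbon carries 3 σ bonds, plus one π bond, giving a steric number of 3, so it is sp2.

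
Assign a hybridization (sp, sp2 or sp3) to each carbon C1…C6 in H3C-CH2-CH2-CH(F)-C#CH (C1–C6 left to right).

C1 sp3, C2 sp3, C3 sp3, C4 sp3, C5 sp, C6 sp

C1 has 4 σ bonds: steric number 4 → sp3.
C2 carries 4 σ bonds, giving a steric number of 4, so it is sp3.
C3 — 4 σ bonds. Steric number 4, so sp3.
C4 is sp3: 4 σ bonds, 4 electron-density regions.
C5: 2 σ bonds, plus two π bonds — 2 electron domains, sp.
C6: 2 σ bonds, plus two π bonds; 2 regions of electron density → sp.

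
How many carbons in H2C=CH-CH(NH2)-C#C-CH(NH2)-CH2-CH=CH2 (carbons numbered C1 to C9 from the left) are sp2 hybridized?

4

C1: sp2 ✓
C2: sp2 ✓
C3: sp3
C4: sp
C5: sp
C6: sp3
C7: sp3
C8: sp2 ✓
C9: sp2 ✓
C1, C2, C8, C9 → 4 sp2 carbons.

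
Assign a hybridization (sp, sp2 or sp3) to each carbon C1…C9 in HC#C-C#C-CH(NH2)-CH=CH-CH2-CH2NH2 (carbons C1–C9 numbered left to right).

C1 sp, C2 sp, C3 sp, C4 sp, C5 sp3, C6 sp2, C7 sp2, C8 sp3, C9 sp3

C1 (2 σ bonds, plus two π bonds) has steric number 2: sp.
C2: 2 σ bonds, plus two π bonds — 2 electron domains, sp.
C3 has 2 σ bonds, plus two π bonds: steric number 2 → sp.
C4: 2 σ bonds, plus two π bonds; 2 regions of electron density → sp.
C5 carries 4 σ bonds, giving a steric number of 4, so it is sp3.
C6: 3 σ bonds, plus one π bond — 3 electron domains, sp2.
C7 carries 3 σ bonds, plus one π bond, giving a steric number of 3, so it is sp2.
C8 is sp3: 4 σ bonds, 4 electron-density regions.
C9 carries 4 σ bonds, giving a steric number of 4, so it is sp3.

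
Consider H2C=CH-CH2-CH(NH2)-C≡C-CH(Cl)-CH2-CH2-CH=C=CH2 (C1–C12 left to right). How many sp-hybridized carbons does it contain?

C1: sp2
C2: sp2
C3: sp3
C4: sp3
C5: sp ✓
C6: sp ✓
C7: sp3
C8: sp3
C9: sp3
C10: sp2
C11: sp ✓
C12: sp2
C5, C6, C11 → 3 sp carbons.

3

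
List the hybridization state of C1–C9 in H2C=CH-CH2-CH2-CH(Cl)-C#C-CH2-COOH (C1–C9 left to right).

C1 sp2, C2 sp2, C3 sp3, C4 sp3, C5 sp3, C6 sp, C7 sp, C8 sp3, C9 sp2

C1 is sp2: 3 σ bonds, plus one π bond, 3 electron-density regions.
C2: 3 σ bonds, plus one π bond; 3 regions of electron density → sp2.
C3 has 4 σ bonds: steric number 4 → sp3.
C4 is sp3: 4 σ bonds, 4 electron-density regions.
C5 carries 4 σ bonds, giving a steric number of 4, so it is sp3.
C6: 2 σ bonds, plus two π bonds; 2 regions of electron density → sp.
C7 carries 2 σ bonds, plus two π bonds, giving a steric number of 2, so it is sp.
C8 is sp3: 4 σ bonds, 4 electron-density regions.
C9 carries 3 σ bonds, plus one π bond, giving a steric number of 3, so it is sp2.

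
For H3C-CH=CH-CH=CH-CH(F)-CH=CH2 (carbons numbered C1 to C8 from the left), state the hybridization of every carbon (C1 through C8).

C1 carries 4 σ bonds, giving a steric number of 4, so it is sp3.
C2: 3 σ bonds, plus one π bond; 3 regions of electron density → sp2.
C3 is sp2: 3 σ bonds, plus one π bond, 3 electron-density regions.
C4 carries 3 σ bonds, plus one π bond, giving a steric number of 3, so it is sp2.
C5: 3 σ bonds, plus one π bond; 3 regions of electron density → sp2.
C6: 4 σ bonds — 4 electron domains, sp3.
C7 carries 3 σ bonds, plus one π bond, giving a steric number of 3, so it is sp2.
C8 (3 σ bonds, plus one π bond) has steric number 3: sp2.

C1 sp3, C2 sp2, C3 sp2, C4 sp2, C5 sp2, C6 sp3, C7 sp2, C8 sp2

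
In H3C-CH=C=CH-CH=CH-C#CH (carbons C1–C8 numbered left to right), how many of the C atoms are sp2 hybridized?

C1: sp3
C2: sp2 ✓
C3: sp
C4: sp2 ✓
C5: sp2 ✓
C6: sp2 ✓
C7: sp
C8: sp
C2, C4, C5, C6 → 4 sp2 carbons.

4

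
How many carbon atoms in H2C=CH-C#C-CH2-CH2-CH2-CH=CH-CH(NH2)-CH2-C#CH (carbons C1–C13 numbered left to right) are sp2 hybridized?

4

C1: sp2 ✓
C2: sp2 ✓
C3: sp
C4: sp
C5: sp3
C6: sp3
C7: sp3
C8: sp2 ✓
C9: sp2 ✓
C10: sp3
C11: sp3
C12: sp
C13: sp
C1, C2, C8, C9 → 4 sp2 carbons.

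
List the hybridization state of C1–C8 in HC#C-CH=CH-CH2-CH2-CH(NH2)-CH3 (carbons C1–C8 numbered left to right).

C1: 2 σ bonds, plus two π bonds — 2 electron domains, sp.
C2 is sp: 2 σ bonds, plus two π bonds, 2 electron-density regions.
C3 is sp2: 3 σ bonds, plus one π bond, 3 electron-density regions.
C4 has 3 σ bonds, plus one π bond: steric number 3 → sp2.
C5 (4 σ bonds) has steric number 4: sp3.
C6 carries 4 σ bonds, giving a steric number of 4, so it is sp3.
C7 — 4 σ bonds. Steric number 4, so sp3.
C8 — 4 σ bonds. Steric number 4, so sp3.

C1 sp, C2 sp, C3 sp2, C4 sp2, C5 sp3, C6 sp3, C7 sp3, C8 sp3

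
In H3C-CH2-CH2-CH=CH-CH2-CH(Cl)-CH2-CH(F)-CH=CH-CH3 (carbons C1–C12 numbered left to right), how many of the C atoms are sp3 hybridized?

C1: sp3 ✓
C2: sp3 ✓
C3: sp3 ✓
C4: sp2
C5: sp2
C6: sp3 ✓
C7: sp3 ✓
C8: sp3 ✓
C9: sp3 ✓
C10: sp2
C11: sp2
C12: sp3 ✓
C1, C2, C3, C6, C7, C8, C9, C12 → 8 sp3 carbons.

8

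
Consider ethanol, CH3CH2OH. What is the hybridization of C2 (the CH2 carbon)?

sp^3

C2 (the CH2 carbon) (4 σ bonds) has steric number 4: sp3.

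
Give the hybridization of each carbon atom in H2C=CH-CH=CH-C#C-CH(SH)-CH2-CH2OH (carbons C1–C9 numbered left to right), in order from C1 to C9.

C1 sp2, C2 sp2, C3 sp2, C4 sp2, C5 sp, C6 sp, C7 sp3, C8 sp3, C9 sp3

C1 carries 3 σ bonds, plus one π bond, giving a steric number of 3, so it is sp2.
C2: 3 σ bonds, plus one π bond; 3 regions of electron density → sp2.
C3 carries 3 σ bonds, plus one π bond, giving a steric number of 3, so it is sp2.
C4 carries 3 σ bonds, plus one π bond, giving a steric number of 3, so it is sp2.
C5 has 2 σ bonds, plus two π bonds: steric number 2 → sp.
C6: 2 σ bonds, plus two π bonds — 2 electron domains, sp.
C7 (4 σ bonds) has steric number 4: sp3.
C8 has 4 σ bonds: steric number 4 → sp3.
C9: 4 σ bonds — 4 electron domains, sp3.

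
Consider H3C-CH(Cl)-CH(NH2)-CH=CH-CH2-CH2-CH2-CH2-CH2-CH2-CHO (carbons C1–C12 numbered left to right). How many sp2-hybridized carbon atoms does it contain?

3

C1: sp3
C2: sp3
C3: sp3
C4: sp2 ✓
C5: sp2 ✓
C6: sp3
C7: sp3
C8: sp3
C9: sp3
C10: sp3
C11: sp3
C12: sp2 ✓
C4, C5, C12 → 3 sp2 carbons.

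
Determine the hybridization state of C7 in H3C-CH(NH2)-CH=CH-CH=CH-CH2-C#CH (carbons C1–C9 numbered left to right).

C7 has 4 σ bonds: steric number 4 → sp3.

sp^3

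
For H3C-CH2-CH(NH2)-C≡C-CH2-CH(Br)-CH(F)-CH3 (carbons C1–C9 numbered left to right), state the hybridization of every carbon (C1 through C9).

C1 sp3, C2 sp3, C3 sp3, C4 sp, C5 sp, C6 sp3, C7 sp3, C8 sp3, C9 sp3

C1: 4 σ bonds — 4 electron domains, sp3.
C2: 4 σ bonds; 4 regions of electron density → sp3.
C3 has 4 σ bonds: steric number 4 → sp3.
C4: 2 σ bonds, plus two π bonds — 2 electron domains, sp.
C5 has 2 σ bonds, plus two π bonds: steric number 2 → sp.
C6: 4 σ bonds; 4 regions of electron density → sp3.
C7 — 4 σ bonds. Steric number 4, so sp3.
C8 has 4 σ bonds: steric number 4 → sp3.
C9: 4 σ bonds; 4 regions of electron density → sp3.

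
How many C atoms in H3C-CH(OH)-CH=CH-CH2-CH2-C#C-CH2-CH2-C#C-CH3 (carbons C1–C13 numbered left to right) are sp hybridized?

4

C1: sp3
C2: sp3
C3: sp2
C4: sp2
C5: sp3
C6: sp3
C7: sp ✓
C8: sp ✓
C9: sp3
C10: sp3
C11: sp ✓
C12: sp ✓
C13: sp3
C7, C8, C11, C12 → 4 sp carbons.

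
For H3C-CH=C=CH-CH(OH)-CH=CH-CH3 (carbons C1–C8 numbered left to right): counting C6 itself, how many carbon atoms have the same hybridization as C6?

C6 is sp2 (one π bond).
C1: sp3
C2: sp2 ✓
C3: sp
C4: sp2 ✓
C5: sp3
C6: sp2 ✓
C7: sp2 ✓
C8: sp3
4 carbons are sp2.

4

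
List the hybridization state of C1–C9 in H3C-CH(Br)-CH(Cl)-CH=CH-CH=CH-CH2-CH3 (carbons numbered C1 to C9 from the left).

C1 (4 σ bonds) has steric number 4: sp3.
C2 has 4 σ bonds: steric number 4 → sp3.
C3 (4 σ bonds) has steric number 4: sp3.
C4 is sp2: 3 σ bonds, plus one π bond, 3 electron-density regions.
C5: 3 σ bonds, plus one π bond — 3 electron domains, sp2.
C6 (3 σ bonds, plus one π bond) has steric number 3: sp2.
C7 (3 σ bonds, plus one π bond) has steric number 3: sp2.
C8 (4 σ bonds) has steric number 4: sp3.
C9 has 4 σ bonds: steric number 4 → sp3.

C1 sp3, C2 sp3, C3 sp3, C4 sp2, C5 sp2, C6 sp2, C7 sp2, C8 sp3, C9 sp3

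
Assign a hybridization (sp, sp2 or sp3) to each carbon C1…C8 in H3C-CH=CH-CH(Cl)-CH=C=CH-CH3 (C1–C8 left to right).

C1 sp3, C2 sp2, C3 sp2, C4 sp3, C5 sp2, C6 sp, C7 sp2, C8 sp3

C1 carries 4 σ bonds, giving a steric number of 4, so it is sp3.
C2 has 3 σ bonds, plus one π bond: steric number 3 → sp2.
C3 — 3 σ bonds, plus one π bond. Steric number 3, so sp2.
C4 has 4 σ bonds: steric number 4 → sp3.
C5: 3 σ bonds, plus one π bond; 3 regions of electron density → sp2.
C6 — 2 σ bonds, plus two π bonds. Steric number 2, so sp.
C7 has 3 σ bonds, plus one π bond: steric number 3 → sp2.
C8 carries 4 σ bonds, giving a steric number of 4, so it is sp3.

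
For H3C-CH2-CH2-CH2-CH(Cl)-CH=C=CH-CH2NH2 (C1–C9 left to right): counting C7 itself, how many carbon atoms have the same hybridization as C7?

C7 is sp (two π bonds).
C1: sp3
C2: sp3
C3: sp3
C4: sp3
C5: sp3
C6: sp2
C7: sp ✓
C8: sp2
C9: sp3
1 carbon is sp.

1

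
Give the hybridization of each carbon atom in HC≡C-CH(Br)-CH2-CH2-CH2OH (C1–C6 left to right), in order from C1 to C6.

C1: 2 σ bonds, plus two π bonds; 2 regions of electron density → sp.
C2 carries 2 σ bonds, plus two π bonds, giving a steric number of 2, so it is sp.
C3 (4 σ bonds) has steric number 4: sp3.
C4: 4 σ bonds — 4 electron domains, sp3.
C5 is sp3: 4 σ bonds, 4 electron-density regions.
C6 is sp3: 4 σ bonds, 4 electron-density regions.

C1 sp, C2 sp, C3 sp3, C4 sp3, C5 sp3, C6 sp3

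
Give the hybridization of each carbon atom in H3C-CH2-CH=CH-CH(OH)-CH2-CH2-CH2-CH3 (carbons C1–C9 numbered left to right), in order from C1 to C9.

C1 sp3, C2 sp3, C3 sp2, C4 sp2, C5 sp3, C6 sp3, C7 sp3, C8 sp3, C9 sp3

C1 (4 σ bonds) has steric number 4: sp3.
C2 has 4 σ bonds: steric number 4 → sp3.
C3 is sp2: 3 σ bonds, plus one π bond, 3 electron-density regions.
C4 has 3 σ bonds, plus one π bond: steric number 3 → sp2.
C5: 4 σ bonds — 4 electron domains, sp3.
C6 has 4 σ bonds: steric number 4 → sp3.
C7: 4 σ bonds; 4 regions of electron density → sp3.
C8 is sp3: 4 σ bonds, 4 electron-density regions.
C9 — 4 σ bonds. Steric number 4, so sp3.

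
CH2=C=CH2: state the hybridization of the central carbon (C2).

Two σ bonds and two π bonds (one to each neighbour) → sp.

sp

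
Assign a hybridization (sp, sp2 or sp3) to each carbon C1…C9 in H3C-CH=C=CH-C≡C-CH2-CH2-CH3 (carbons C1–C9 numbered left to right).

C1 sp3, C2 sp2, C3 sp, C4 sp2, C5 sp, C6 sp, C7 sp3, C8 sp3, C9 sp3

C1 (4 σ bonds) has steric number 4: sp3.
C2 has 3 σ bonds, plus one π bond: steric number 3 → sp2.
C3 carries 2 σ bonds, plus two π bonds, giving a steric number of 2, so it is sp.
C4 is sp2: 3 σ bonds, plus one π bond, 3 electron-density regions.
C5 (2 σ bonds, plus two π bonds) has steric number 2: sp.
C6 is sp: 2 σ bonds, plus two π bonds, 2 electron-density regions.
C7 — 4 σ bonds. Steric number 4, so sp3.
C8 — 4 σ bonds. Steric number 4, so sp3.
C9: 4 σ bonds; 4 regions of electron density → sp3.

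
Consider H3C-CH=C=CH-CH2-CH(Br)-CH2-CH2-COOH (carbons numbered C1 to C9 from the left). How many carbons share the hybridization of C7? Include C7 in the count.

5

C7 is sp3 (only σ bonds).
C1: sp3 ✓
C2: sp2
C3: sp
C4: sp2
C5: sp3 ✓
C6: sp3 ✓
C7: sp3 ✓
C8: sp3 ✓
C9: sp2
5 carbons are sp3.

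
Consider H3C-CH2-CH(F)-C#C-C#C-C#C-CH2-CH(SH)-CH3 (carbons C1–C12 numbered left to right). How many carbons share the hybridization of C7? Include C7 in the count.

C7 is sp (two π bonds).
C1: sp3
C2: sp3
C3: sp3
C4: sp ✓
C5: sp ✓
C6: sp ✓
C7: sp ✓
C8: sp ✓
C9: sp ✓
C10: sp3
C11: sp3
C12: sp3
6 carbons are sp.

6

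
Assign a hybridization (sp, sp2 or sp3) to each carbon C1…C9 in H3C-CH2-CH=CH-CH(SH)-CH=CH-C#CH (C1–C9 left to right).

C1 sp3, C2 sp3, C3 sp2, C4 sp2, C5 sp3, C6 sp2, C7 sp2, C8 sp, C9 sp

C1 is sp3: 4 σ bonds, 4 electron-density regions.
C2: 4 σ bonds — 4 electron domains, sp3.
C3 (3 σ bonds, plus one π bond) has steric number 3: sp2.
C4 has 3 σ bonds, plus one π bond: steric number 3 → sp2.
C5 is sp3: 4 σ bonds, 4 electron-density regions.
C6: 3 σ bonds, plus one π bond — 3 electron domains, sp2.
C7 has 3 σ bonds, plus one π bond: steric number 3 → sp2.
C8 carries 2 σ bonds, plus two π bonds, giving a steric number of 2, so it is sp.
C9 is sp: 2 σ bonds, plus two π bonds, 2 electron-density regions.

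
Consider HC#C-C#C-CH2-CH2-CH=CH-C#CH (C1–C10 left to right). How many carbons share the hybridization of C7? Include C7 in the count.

C7 is sp2 (one π bond).
C1: sp
C2: sp
C3: sp
C4: sp
C5: sp3
C6: sp3
C7: sp2 ✓
C8: sp2 ✓
C9: sp
C10: sp
2 carbons are sp2.

2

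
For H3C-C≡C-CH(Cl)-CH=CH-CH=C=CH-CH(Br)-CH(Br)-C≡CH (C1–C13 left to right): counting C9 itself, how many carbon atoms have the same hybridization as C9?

C9 is sp2 (one π bond).
C1: sp3
C2: sp
C3: sp
C4: sp3
C5: sp2 ✓
C6: sp2 ✓
C7: sp2 ✓
C8: sp
C9: sp2 ✓
C10: sp3
C11: sp3
C12: sp
C13: sp
4 carbons are sp2.

4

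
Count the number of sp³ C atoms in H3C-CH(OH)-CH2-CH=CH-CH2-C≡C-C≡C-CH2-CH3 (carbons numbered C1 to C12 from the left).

C1: sp3 ✓
C2: sp3 ✓
C3: sp3 ✓
C4: sp2
C5: sp2
C6: sp3 ✓
C7: sp
C8: sp
C9: sp
C10: sp
C11: sp3 ✓
C12: sp3 ✓
C1, C2, C3, C6, C11, C12 → 6 sp3 carbons.

6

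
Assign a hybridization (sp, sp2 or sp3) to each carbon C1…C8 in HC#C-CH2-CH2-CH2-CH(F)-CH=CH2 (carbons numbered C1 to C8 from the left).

C1 sp, C2 sp, C3 sp3, C4 sp3, C5 sp3, C6 sp3, C7 sp2, C8 sp2

C1 — 2 σ bonds, plus two π bonds. Steric number 2, so sp.
C2 has 2 σ bonds, plus two π bonds: steric number 2 → sp.
C3: 4 σ bonds; 4 regions of electron density → sp3.
C4 carries 4 σ bonds, giving a steric number of 4, so it is sp3.
C5 is sp3: 4 σ bonds, 4 electron-density regions.
C6 (4 σ bonds) has steric number 4: sp3.
C7 (3 σ bonds, plus one π bond) has steric number 3: sp2.
C8 has 3 σ bonds, plus one π bond: steric number 3 → sp2.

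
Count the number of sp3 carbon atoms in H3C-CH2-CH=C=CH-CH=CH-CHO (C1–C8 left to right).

C1: sp3 ✓
C2: sp3 ✓
C3: sp2
C4: sp
C5: sp2
C6: sp2
C7: sp2
C8: sp2
C1, C2 → 2 sp3 carbons.

2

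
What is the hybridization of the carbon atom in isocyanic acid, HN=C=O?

sp

The carbon atom: 2 σ bonds, plus two π bonds — 2 electron domains, sp.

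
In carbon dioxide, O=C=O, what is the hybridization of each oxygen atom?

One σ bond + two lone pairs = steric number 3 → sp2.

sp^2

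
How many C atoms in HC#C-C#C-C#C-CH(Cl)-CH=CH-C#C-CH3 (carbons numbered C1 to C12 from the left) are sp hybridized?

C1: sp ✓
C2: sp ✓
C3: sp ✓
C4: sp ✓
C5: sp ✓
C6: sp ✓
C7: sp3
C8: sp2
C9: sp2
C10: sp ✓
C11: sp ✓
C12: sp3
C1, C2, C3, C4, C5, C6, C10, C11 → 8 sp carbons.

8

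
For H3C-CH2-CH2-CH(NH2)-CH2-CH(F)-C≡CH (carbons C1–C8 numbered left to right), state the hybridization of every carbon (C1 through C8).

C1 has 4 σ bonds: steric number 4 → sp3.
C2: 4 σ bonds; 4 regions of electron density → sp3.
C3 (4 σ bonds) has steric number 4: sp3.
C4 (4 σ bonds) has steric number 4: sp3.
C5: 4 σ bonds — 4 electron domains, sp3.
C6 (4 σ bonds) has steric number 4: sp3.
C7: 2 σ bonds, plus two π bonds; 2 regions of electron density → sp.
C8 carries 2 σ bonds, plus two π bonds, giving a steric number of 2, so it is sp.

C1 sp3, C2 sp3, C3 sp3, C4 sp3, C5 sp3, C6 sp3, C7 sp, C8 sp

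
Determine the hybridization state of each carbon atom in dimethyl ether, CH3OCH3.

sp³

Each carbon atom: 4 σ bonds — 4 electron domains, sp3.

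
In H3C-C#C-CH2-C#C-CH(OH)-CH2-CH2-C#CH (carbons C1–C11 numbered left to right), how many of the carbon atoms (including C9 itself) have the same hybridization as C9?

5

C9 is sp3 (only σ bonds).
C1: sp3 ✓
C2: sp
C3: sp
C4: sp3 ✓
C5: sp
C6: sp
C7: sp3 ✓
C8: sp3 ✓
C9: sp3 ✓
C10: sp
C11: sp
5 carbons are sp3.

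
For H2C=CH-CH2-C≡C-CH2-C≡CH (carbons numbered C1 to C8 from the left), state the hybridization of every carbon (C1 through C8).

C1 sp2, C2 sp2, C3 sp3, C4 sp, C5 sp, C6 sp3, C7 sp, C8 sp

C1 carries 3 σ bonds, plus one π bond, giving a steric number of 3, so it is sp2.
C2: 3 σ bonds, plus one π bond — 3 electron domains, sp2.
C3 (4 σ bonds) has steric number 4: sp3.
C4 is sp: 2 σ bonds, plus two π bonds, 2 electron-density regions.
C5: 2 σ bonds, plus two π bonds; 2 regions of electron density → sp.
C6 carries 4 σ bonds, giving a steric number of 4, so it is sp3.
C7 carries 2 σ bonds, plus two π bonds, giving a steric number of 2, so it is sp.
C8 (2 σ bonds, plus two π bonds) has steric number 2: sp.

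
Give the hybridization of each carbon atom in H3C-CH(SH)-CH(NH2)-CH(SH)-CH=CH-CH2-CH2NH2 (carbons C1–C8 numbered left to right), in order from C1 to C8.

C1 — 4 σ bonds. Steric number 4, so sp3.
C2 has 4 σ bonds: steric number 4 → sp3.
C3 is sp3: 4 σ bonds, 4 electron-density regions.
C4 (4 σ bonds) has steric number 4: sp3.
C5 — 3 σ bonds, plus one π bond. Steric number 3, so sp2.
C6 has 3 σ bonds, plus one π bond: steric number 3 → sp2.
C7: 4 σ bonds — 4 electron domains, sp3.
C8: 4 σ bonds — 4 electron domains, sp3.

C1 sp3, C2 sp3, C3 sp3, C4 sp3, C5 sp2, C6 sp2, C7 sp3, C8 sp3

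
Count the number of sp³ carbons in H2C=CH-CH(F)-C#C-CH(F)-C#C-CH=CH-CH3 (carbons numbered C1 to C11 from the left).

C1: sp2
C2: sp2
C3: sp3 ✓
C4: sp
C5: sp
C6: sp3 ✓
C7: sp
C8: sp
C9: sp2
C10: sp2
C11: sp3 ✓
C3, C6, C11 → 3 sp3 carbons.

3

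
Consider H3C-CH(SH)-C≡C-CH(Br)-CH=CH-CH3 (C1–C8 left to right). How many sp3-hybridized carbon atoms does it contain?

4

C1: sp3 ✓
C2: sp3 ✓
C3: sp
C4: sp
C5: sp3 ✓
C6: sp2
C7: sp2
C8: sp3 ✓
C1, C2, C5, C8 → 4 sp3 carbons.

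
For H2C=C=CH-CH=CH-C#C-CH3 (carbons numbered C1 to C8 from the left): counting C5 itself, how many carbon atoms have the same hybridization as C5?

C5 is sp2 (one π bond).
C1: sp2 ✓
C2: sp
C3: sp2 ✓
C4: sp2 ✓
C5: sp2 ✓
C6: sp
C7: sp
C8: sp3
4 carbons are sp2.

4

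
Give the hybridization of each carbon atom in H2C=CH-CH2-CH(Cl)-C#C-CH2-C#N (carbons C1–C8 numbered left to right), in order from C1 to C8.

C1 — 3 σ bonds, plus one π bond. Steric number 3, so sp2.
C2 — 3 σ bonds, plus one π bond. Steric number 3, so sp2.
C3 — 4 σ bonds. Steric number 4, so sp3.
C4 carries 4 σ bonds, giving a steric number of 4, so it is sp3.
C5: 2 σ bonds, plus two π bonds — 2 electron domains, sp.
C6 has 2 σ bonds, plus two π bonds: steric number 2 → sp.
C7 (4 σ bonds) has steric number 4: sp3.
C8: 2 σ bonds, plus two π bonds; 2 regions of electron density → sp.

C1 sp2, C2 sp2, C3 sp3, C4 sp3, C5 sp, C6 sp, C7 sp3, C8 sp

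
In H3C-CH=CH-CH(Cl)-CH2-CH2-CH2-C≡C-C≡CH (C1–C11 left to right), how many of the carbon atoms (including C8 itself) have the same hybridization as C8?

4

C8 is sp (two π bonds).
C1: sp3
C2: sp2
C3: sp2
C4: sp3
C5: sp3
C6: sp3
C7: sp3
C8: sp ✓
C9: sp ✓
C10: sp ✓
C11: sp ✓
4 carbons are sp.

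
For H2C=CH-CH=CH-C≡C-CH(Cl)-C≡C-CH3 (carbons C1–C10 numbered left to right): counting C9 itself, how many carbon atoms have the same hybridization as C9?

C9 is sp (two π bonds).
C1: sp2
C2: sp2
C3: sp2
C4: sp2
C5: sp ✓
C6: sp ✓
C7: sp3
C8: sp ✓
C9: sp ✓
C10: sp3
4 carbons are sp.

4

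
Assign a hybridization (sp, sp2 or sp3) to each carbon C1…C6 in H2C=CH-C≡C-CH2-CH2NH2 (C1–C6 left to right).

C1 (3 σ bonds, plus one π bond) has steric number 3: sp2.
C2: 3 σ bonds, plus one π bond; 3 regions of electron density → sp2.
C3: 2 σ bonds, plus two π bonds; 2 regions of electron density → sp.
C4 (2 σ bonds, plus two π bonds) has steric number 2: sp.
C5 is sp3: 4 σ bonds, 4 electron-density regions.
C6 — 4 σ bonds. Steric number 4, so sp3.

C1 sp2, C2 sp2, C3 sp, C4 sp, C5 sp3, C6 sp3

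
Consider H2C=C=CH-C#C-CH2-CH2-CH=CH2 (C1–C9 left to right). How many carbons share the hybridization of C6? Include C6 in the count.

C6 is sp3 (only σ bonds).
C1: sp2
C2: sp
C3: sp2
C4: sp
C5: sp
C6: sp3 ✓
C7: sp3 ✓
C8: sp2
C9: sp2
2 carbons are sp3.

2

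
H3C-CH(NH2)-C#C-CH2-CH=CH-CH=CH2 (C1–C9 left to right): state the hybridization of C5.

C5: 4 σ bonds — 4 electron domains, sp3.

sp3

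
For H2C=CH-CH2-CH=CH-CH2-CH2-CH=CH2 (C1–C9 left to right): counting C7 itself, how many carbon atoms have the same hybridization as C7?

C7 is sp3 (only σ bonds).
C1: sp2
C2: sp2
C3: sp3 ✓
C4: sp2
C5: sp2
C6: sp3 ✓
C7: sp3 ✓
C8: sp2
C9: sp2
3 carbons are sp3.

3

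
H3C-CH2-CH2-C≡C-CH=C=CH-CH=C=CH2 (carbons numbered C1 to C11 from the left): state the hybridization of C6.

sp^2

C6 — 3 σ bonds, plus one π bond. Steric number 3, so sp2.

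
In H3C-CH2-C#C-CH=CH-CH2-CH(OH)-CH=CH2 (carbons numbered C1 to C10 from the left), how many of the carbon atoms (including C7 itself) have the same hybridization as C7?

C7 is sp3 (only σ bonds).
C1: sp3 ✓
C2: sp3 ✓
C3: sp
C4: sp
C5: sp2
C6: sp2
C7: sp3 ✓
C8: sp3 ✓
C9: sp2
C10: sp2
4 carbons are sp3.

4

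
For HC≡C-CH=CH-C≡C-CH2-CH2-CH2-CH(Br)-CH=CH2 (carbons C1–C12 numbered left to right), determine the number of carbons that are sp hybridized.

C1: sp ✓
C2: sp ✓
C3: sp2
C4: sp2
C5: sp ✓
C6: sp ✓
C7: sp3
C8: sp3
C9: sp3
C10: sp3
C11: sp2
C12: sp2
C1, C2, C5, C6 → 4 sp carbons.

4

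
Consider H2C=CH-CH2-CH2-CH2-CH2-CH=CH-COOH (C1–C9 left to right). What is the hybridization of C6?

C6: 4 σ bonds — 4 electron domains, sp3.

sp3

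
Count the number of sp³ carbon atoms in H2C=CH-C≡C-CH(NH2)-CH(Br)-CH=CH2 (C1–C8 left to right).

2

C1: sp2
C2: sp2
C3: sp
C4: sp
C5: sp3 ✓
C6: sp3 ✓
C7: sp2
C8: sp2
C5, C6 → 2 sp3 carbons.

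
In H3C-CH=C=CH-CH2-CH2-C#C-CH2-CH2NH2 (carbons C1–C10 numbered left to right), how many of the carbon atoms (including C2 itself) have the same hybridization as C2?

2

C2 is sp2 (one π bond).
C1: sp3
C2: sp2 ✓
C3: sp
C4: sp2 ✓
C5: sp3
C6: sp3
C7: sp
C8: sp
C9: sp3
C10: sp3
2 carbons are sp2.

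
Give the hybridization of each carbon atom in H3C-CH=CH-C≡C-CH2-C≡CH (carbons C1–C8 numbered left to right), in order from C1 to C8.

C1 sp3, C2 sp2, C3 sp2, C4 sp, C5 sp, C6 sp3, C7 sp, C8 sp

C1 — 4 σ bonds. Steric number 4, so sp3.
C2 — 3 σ bonds, plus one π bond. Steric number 3, so sp2.
C3 is sp2: 3 σ bonds, plus one π bond, 3 electron-density regions.
C4 is sp: 2 σ bonds, plus two π bonds, 2 electron-density regions.
C5 has 2 σ bonds, plus two π bonds: steric number 2 → sp.
C6: 4 σ bonds — 4 electron domains, sp3.
C7 — 2 σ bonds, plus two π bonds. Steric number 2, so sp.
C8 (2 σ bonds, plus two π bonds) has steric number 2: sp.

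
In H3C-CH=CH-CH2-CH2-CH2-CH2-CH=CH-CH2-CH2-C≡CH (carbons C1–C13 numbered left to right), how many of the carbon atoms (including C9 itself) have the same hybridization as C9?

4

C9 is sp2 (one π bond).
C1: sp3
C2: sp2 ✓
C3: sp2 ✓
C4: sp3
C5: sp3
C6: sp3
C7: sp3
C8: sp2 ✓
C9: sp2 ✓
C10: sp3
C11: sp3
C12: sp
C13: sp
4 carbons are sp2.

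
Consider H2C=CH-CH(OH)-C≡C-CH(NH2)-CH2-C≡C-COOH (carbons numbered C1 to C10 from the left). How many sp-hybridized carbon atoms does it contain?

4

C1: sp2
C2: sp2
C3: sp3
C4: sp ✓
C5: sp ✓
C6: sp3
C7: sp3
C8: sp ✓
C9: sp ✓
C10: sp2
C4, C5, C8, C9 → 4 sp carbons.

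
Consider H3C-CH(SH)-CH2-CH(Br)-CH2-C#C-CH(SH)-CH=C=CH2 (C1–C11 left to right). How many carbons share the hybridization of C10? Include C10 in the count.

C10 is sp (two π bonds).
C1: sp3
C2: sp3
C3: sp3
C4: sp3
C5: sp3
C6: sp ✓
C7: sp ✓
C8: sp3
C9: sp2
C10: sp ✓
C11: sp2
3 carbons are sp.

3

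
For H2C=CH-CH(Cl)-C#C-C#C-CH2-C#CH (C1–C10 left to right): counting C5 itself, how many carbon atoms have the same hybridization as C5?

6

C5 is sp (two π bonds).
C1: sp2
C2: sp2
C3: sp3
C4: sp ✓
C5: sp ✓
C6: sp ✓
C7: sp ✓
C8: sp3
C9: sp ✓
C10: sp ✓
6 carbons are sp.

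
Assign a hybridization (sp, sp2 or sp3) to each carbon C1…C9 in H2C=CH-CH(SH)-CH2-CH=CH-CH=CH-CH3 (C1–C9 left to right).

C1 sp2, C2 sp2, C3 sp3, C4 sp3, C5 sp2, C6 sp2, C7 sp2, C8 sp2, C9 sp3

C1: 3 σ bonds, plus one π bond; 3 regions of electron density → sp2.
C2: 3 σ bonds, plus one π bond — 3 electron domains, sp2.
C3 — 4 σ bonds. Steric number 4, so sp3.
C4: 4 σ bonds — 4 electron domains, sp3.
C5 (3 σ bonds, plus one π bond) has steric number 3: sp2.
C6 has 3 σ bonds, plus one π bond: steric number 3 → sp2.
C7: 3 σ bonds, plus one π bond — 3 electron domains, sp2.
C8 has 3 σ bonds, plus one π bond: steric number 3 → sp2.
C9 has 4 σ bonds: steric number 4 → sp3.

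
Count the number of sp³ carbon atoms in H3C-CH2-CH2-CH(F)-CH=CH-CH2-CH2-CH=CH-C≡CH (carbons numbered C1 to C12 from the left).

C1: sp3 ✓
C2: sp3 ✓
C3: sp3 ✓
C4: sp3 ✓
C5: sp2
C6: sp2
C7: sp3 ✓
C8: sp3 ✓
C9: sp2
C10: sp2
C11: sp
C12: sp
C1, C2, C3, C4, C7, C8 → 6 sp3 carbons.

6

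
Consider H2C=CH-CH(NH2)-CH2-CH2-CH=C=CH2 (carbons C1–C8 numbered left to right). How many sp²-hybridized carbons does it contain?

C1: sp2 ✓
C2: sp2 ✓
C3: sp3
C4: sp3
C5: sp3
C6: sp2 ✓
C7: sp
C8: sp2 ✓
C1, C2, C6, C8 → 4 sp2 carbons.

4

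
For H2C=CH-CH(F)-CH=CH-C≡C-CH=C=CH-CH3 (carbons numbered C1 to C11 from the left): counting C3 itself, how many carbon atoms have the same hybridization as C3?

C3 is sp3 (only σ bonds).
C1: sp2
C2: sp2
C3: sp3 ✓
C4: sp2
C5: sp2
C6: sp
C7: sp
C8: sp2
C9: sp
C10: sp2
C11: sp3 ✓
2 carbons are sp3.

2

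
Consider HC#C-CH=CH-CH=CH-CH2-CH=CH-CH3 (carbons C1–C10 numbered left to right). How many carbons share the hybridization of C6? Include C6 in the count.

C6 is sp2 (one π bond).
C1: sp
C2: sp
C3: sp2 ✓
C4: sp2 ✓
C5: sp2 ✓
C6: sp2 ✓
C7: sp3
C8: sp2 ✓
C9: sp2 ✓
C10: sp3
6 carbons are sp2.

6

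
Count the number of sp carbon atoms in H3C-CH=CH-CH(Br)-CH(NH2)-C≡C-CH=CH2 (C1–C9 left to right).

2

C1: sp3
C2: sp2
C3: sp2
C4: sp3
C5: sp3
C6: sp ✓
C7: sp ✓
C8: sp2
C9: sp2
C6, C7 → 2 sp carbons.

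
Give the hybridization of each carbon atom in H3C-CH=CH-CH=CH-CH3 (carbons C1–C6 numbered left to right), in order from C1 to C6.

C1 sp3, C2 sp2, C3 sp2, C4 sp2, C5 sp2, C6 sp3

C1 — 4 σ bonds. Steric number 4, so sp3.
C2 has 3 σ bonds, plus one π bond: steric number 3 → sp2.
C3 — 3 σ bonds, plus one π bond. Steric number 3, so sp2.
C4: 3 σ bonds, plus one π bond — 3 electron domains, sp2.
C5 (3 σ bonds, plus one π bond) has steric number 3: sp2.
C6 — 4 σ bonds. Steric number 4, so sp3.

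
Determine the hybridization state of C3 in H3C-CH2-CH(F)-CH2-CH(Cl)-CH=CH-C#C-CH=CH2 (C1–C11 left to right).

sp^3

C3 carries 4 σ bonds, giving a steric number of 4, so it is sp3.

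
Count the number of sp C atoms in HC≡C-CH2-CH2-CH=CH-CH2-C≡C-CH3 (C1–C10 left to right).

C1: sp ✓
C2: sp ✓
C3: sp3
C4: sp3
C5: sp2
C6: sp2
C7: sp3
C8: sp ✓
C9: sp ✓
C10: sp3
C1, C2, C8, C9 → 4 sp carbons.

4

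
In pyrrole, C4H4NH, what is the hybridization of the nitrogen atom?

N has three σ bonds; its lone pair occupies the p orbital and is part of the aromatic π system, so N is sp2 (not the sp3 a naive steric count of 4 would give).

sp²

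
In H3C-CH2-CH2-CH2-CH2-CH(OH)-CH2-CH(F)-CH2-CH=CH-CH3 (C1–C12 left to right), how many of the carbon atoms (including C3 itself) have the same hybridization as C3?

C3 is sp3 (only σ bonds).
C1: sp3 ✓
C2: sp3 ✓
C3: sp3 ✓
C4: sp3 ✓
C5: sp3 ✓
C6: sp3 ✓
C7: sp3 ✓
C8: sp3 ✓
C9: sp3 ✓
C10: sp2
C11: sp2
C12: sp3 ✓
10 carbons are sp3.

10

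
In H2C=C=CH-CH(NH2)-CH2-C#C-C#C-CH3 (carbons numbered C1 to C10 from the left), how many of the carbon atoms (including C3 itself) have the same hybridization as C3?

C3 is sp2 (one π bond).
C1: sp2 ✓
C2: sp
C3: sp2 ✓
C4: sp3
C5: sp3
C6: sp
C7: sp
C8: sp
C9: sp
C10: sp3
2 carbons are sp2.

2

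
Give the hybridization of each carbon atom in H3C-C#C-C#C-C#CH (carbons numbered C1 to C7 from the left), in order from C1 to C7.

C1 sp3, C2 sp, C3 sp, C4 sp, C5 sp, C6 sp, C7 sp

C1: 4 σ bonds — 4 electron domains, sp3.
C2 — 2 σ bonds, plus two π bonds. Steric number 2, so sp.
C3 (2 σ bonds, plus two π bonds) has steric number 2: sp.
C4: 2 σ bonds, plus two π bonds — 2 electron domains, sp.
C5: 2 σ bonds, plus two π bonds — 2 electron domains, sp.
C6 (2 σ bonds, plus two π bonds) has steric number 2: sp.
C7: 2 σ bonds, plus two π bonds — 2 electron domains, sp.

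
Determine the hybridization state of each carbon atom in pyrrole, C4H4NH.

sp²

Each carbon atom carries 3 σ bonds, plus one π bond, giving a steric number of 3, so it is sp2.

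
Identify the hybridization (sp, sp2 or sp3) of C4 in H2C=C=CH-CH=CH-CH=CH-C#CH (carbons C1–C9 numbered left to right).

C4 carries 3 σ bonds, plus one π bond, giving a steric number of 3, so it is sp2.

sp2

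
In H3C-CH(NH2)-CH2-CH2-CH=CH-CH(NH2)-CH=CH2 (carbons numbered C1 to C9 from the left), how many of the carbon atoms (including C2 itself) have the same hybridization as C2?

5

C2 is sp3 (only σ bonds).
C1: sp3 ✓
C2: sp3 ✓
C3: sp3 ✓
C4: sp3 ✓
C5: sp2
C6: sp2
C7: sp3 ✓
C8: sp2
C9: sp2
5 carbons are sp3.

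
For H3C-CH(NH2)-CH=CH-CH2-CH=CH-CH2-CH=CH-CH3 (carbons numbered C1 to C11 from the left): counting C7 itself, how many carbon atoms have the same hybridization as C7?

C7 is sp2 (one π bond).
C1: sp3
C2: sp3
C3: sp2 ✓
C4: sp2 ✓
C5: sp3
C6: sp2 ✓
C7: sp2 ✓
C8: sp3
C9: sp2 ✓
C10: sp2 ✓
C11: sp3
6 carbons are sp2.

6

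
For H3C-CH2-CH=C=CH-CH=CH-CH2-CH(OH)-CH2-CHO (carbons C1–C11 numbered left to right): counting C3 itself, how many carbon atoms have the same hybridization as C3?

5

C3 is sp2 (one π bond).
C1: sp3
C2: sp3
C3: sp2 ✓
C4: sp
C5: sp2 ✓
C6: sp2 ✓
C7: sp2 ✓
C8: sp3
C9: sp3
C10: sp3
C11: sp2 ✓
5 carbons are sp2.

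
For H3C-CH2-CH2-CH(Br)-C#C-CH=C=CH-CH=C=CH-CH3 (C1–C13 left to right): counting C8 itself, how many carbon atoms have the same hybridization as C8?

4

C8 is sp (two π bonds).
C1: sp3
C2: sp3
C3: sp3
C4: sp3
C5: sp ✓
C6: sp ✓
C7: sp2
C8: sp ✓
C9: sp2
C10: sp2
C11: sp ✓
C12: sp2
C13: sp3
4 carbons are sp.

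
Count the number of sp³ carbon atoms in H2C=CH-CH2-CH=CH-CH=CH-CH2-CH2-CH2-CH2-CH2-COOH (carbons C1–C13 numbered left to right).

C1: sp2
C2: sp2
C3: sp3 ✓
C4: sp2
C5: sp2
C6: sp2
C7: sp2
C8: sp3 ✓
C9: sp3 ✓
C10: sp3 ✓
C11: sp3 ✓
C12: sp3 ✓
C13: sp2
C3, C8, C9, C10, C11, C12 → 6 sp3 carbons.

6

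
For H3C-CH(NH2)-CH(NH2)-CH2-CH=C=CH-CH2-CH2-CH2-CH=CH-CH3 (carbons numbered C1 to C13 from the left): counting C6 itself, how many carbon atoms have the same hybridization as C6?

1

C6 is sp (two π bonds).
C1: sp3
C2: sp3
C3: sp3
C4: sp3
C5: sp2
C6: sp ✓
C7: sp2
C8: sp3
C9: sp3
C10: sp3
C11: sp2
C12: sp2
C13: sp3
1 carbon is sp.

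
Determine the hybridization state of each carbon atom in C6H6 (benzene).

sp2

Every ring carbon has three σ bonds and contributes one p electron to the aromatic π system.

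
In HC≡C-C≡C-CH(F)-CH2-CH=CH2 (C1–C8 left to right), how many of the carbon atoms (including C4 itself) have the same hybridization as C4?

4

C4 is sp (two π bonds).
C1: sp ✓
C2: sp ✓
C3: sp ✓
C4: sp ✓
C5: sp3
C6: sp3
C7: sp2
C8: sp2
4 carbons are sp.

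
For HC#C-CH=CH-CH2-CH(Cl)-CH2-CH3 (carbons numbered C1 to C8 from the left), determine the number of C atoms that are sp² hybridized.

2

C1: sp
C2: sp
C3: sp2 ✓
C4: sp2 ✓
C5: sp3
C6: sp3
C7: sp3
C8: sp3
C3, C4 → 2 sp2 carbons.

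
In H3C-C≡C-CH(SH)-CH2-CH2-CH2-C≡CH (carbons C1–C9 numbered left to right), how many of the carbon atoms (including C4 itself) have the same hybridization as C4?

5

C4 is sp3 (only σ bonds).
C1: sp3 ✓
C2: sp
C3: sp
C4: sp3 ✓
C5: sp3 ✓
C6: sp3 ✓
C7: sp3 ✓
C8: sp
C9: sp
5 carbons are sp3.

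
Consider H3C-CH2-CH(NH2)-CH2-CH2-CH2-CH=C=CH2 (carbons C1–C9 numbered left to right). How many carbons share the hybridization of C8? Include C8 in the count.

C8 is sp (two π bonds).
C1: sp3
C2: sp3
C3: sp3
C4: sp3
C5: sp3
C6: sp3
C7: sp2
C8: sp ✓
C9: sp2
1 carbon is sp.

1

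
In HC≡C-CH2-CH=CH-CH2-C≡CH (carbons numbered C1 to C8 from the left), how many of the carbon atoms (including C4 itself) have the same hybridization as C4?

2

C4 is sp2 (one π bond).
C1: sp
C2: sp
C3: sp3
C4: sp2 ✓
C5: sp2 ✓
C6: sp3
C7: sp
C8: sp
2 carbons are sp2.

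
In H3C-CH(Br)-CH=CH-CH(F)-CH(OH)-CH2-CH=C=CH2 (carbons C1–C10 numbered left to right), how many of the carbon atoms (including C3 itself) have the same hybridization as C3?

4

C3 is sp2 (one π bond).
C1: sp3
C2: sp3
C3: sp2 ✓
C4: sp2 ✓
C5: sp3
C6: sp3
C7: sp3
C8: sp2 ✓
C9: sp
C10: sp2 ✓
4 carbons are sp2.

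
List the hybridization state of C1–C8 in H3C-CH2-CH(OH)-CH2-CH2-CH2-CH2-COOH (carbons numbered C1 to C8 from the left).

C1 sp3, C2 sp3, C3 sp3, C4 sp3, C5 sp3, C6 sp3, C7 sp3, C8 sp2

C1: 4 σ bonds; 4 regions of electron density → sp3.
C2 — 4 σ bonds. Steric number 4, so sp3.
C3 (4 σ bonds) has steric number 4: sp3.
C4 — 4 σ bonds. Steric number 4, so sp3.
C5 is sp3: 4 σ bonds, 4 electron-density regions.
C6 is sp3: 4 σ bonds, 4 electron-density regions.
C7 is sp3: 4 σ bonds, 4 electron-density regions.
C8 carries 3 σ bonds, plus one π bond, giving a steric number of 3, so it is sp2.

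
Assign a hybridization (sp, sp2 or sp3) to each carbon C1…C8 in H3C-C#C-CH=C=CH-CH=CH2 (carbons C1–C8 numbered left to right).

C1 sp3, C2 sp, C3 sp, C4 sp2, C5 sp, C6 sp2, C7 sp2, C8 sp2

C1 is sp3: 4 σ bonds, 4 electron-density regions.
C2 is sp: 2 σ bonds, plus two π bonds, 2 electron-density regions.
C3 — 2 σ bonds, plus two π bonds. Steric number 2, so sp.
C4 (3 σ bonds, plus one π bond) has steric number 3: sp2.
C5: 2 σ bonds, plus two π bonds; 2 regions of electron density → sp.
C6 — 3 σ bonds, plus one π bond. Steric number 3, so sp2.
C7 is sp2: 3 σ bonds, plus one π bond, 3 electron-density regions.
C8 carries 3 σ bonds, plus one π bond, giving a steric number of 3, so it is sp2.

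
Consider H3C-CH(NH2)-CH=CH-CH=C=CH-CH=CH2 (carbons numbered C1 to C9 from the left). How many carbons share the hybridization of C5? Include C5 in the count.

C5 is sp2 (one π bond).
C1: sp3
C2: sp3
C3: sp2 ✓
C4: sp2 ✓
C5: sp2 ✓
C6: sp
C7: sp2 ✓
C8: sp2 ✓
C9: sp2 ✓
6 carbons are sp2.

6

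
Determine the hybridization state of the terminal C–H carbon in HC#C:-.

The terminal C–H carbon — 2 σ bonds, plus two π bonds. Steric number 2, so sp.

sp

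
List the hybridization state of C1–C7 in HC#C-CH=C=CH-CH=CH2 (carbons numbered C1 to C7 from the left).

C1: 2 σ bonds, plus two π bonds — 2 electron domains, sp.
C2 has 2 σ bonds, plus two π bonds: steric number 2 → sp.
C3 has 3 σ bonds, plus one π bond: steric number 3 → sp2.
C4 has 2 σ bonds, plus two π bonds: steric number 2 → sp.
C5: 3 σ bonds, plus one π bond — 3 electron domains, sp2.
C6 (3 σ bonds, plus one π bond) has steric number 3: sp2.
C7 has 3 σ bonds, plus one π bond: steric number 3 → sp2.

C1 sp, C2 sp, C3 sp2, C4 sp, C5 sp2, C6 sp2, C7 sp2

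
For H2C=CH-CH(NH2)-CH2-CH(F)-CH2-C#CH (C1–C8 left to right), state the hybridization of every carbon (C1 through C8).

C1 sp2, C2 sp2, C3 sp3, C4 sp3, C5 sp3, C6 sp3, C7 sp, C8 sp

C1: 3 σ bonds, plus one π bond; 3 regions of electron density → sp2.
C2 is sp2: 3 σ bonds, plus one π bond, 3 electron-density regions.
C3 — 4 σ bonds. Steric number 4, so sp3.
C4: 4 σ bonds — 4 electron domains, sp3.
C5 — 4 σ bonds. Steric number 4, so sp3.
C6 carries 4 σ bonds, giving a steric number of 4, so it is sp3.
C7 is sp: 2 σ bonds, plus two π bonds, 2 electron-density regions.
C8 — 2 σ bonds, plus two π bonds. Steric number 2, so sp.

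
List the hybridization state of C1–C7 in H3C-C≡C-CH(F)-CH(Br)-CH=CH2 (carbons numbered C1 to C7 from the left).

C1 sp3, C2 sp, C3 sp, C4 sp3, C5 sp3, C6 sp2, C7 sp2

C1: 4 σ bonds — 4 electron domains, sp3.
C2 (2 σ bonds, plus two π bonds) has steric number 2: sp.
C3 has 2 σ bonds, plus two π bonds: steric number 2 → sp.
C4 has 4 σ bonds: steric number 4 → sp3.
C5 is sp3: 4 σ bonds, 4 electron-density regions.
C6 carries 3 σ bonds, plus one π bond, giving a steric number of 3, so it is sp2.
C7 (3 σ bonds, plus one π bond) has steric number 3: sp2.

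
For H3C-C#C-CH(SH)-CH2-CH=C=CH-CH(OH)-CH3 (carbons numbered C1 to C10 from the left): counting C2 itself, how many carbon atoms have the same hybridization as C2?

3

C2 is sp (two π bonds).
C1: sp3
C2: sp ✓
C3: sp ✓
C4: sp3
C5: sp3
C6: sp2
C7: sp ✓
C8: sp2
C9: sp3
C10: sp3
3 carbons are sp.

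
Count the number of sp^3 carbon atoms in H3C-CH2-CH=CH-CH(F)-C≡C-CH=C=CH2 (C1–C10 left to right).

C1: sp3 ✓
C2: sp3 ✓
C3: sp2
C4: sp2
C5: sp3 ✓
C6: sp
C7: sp
C8: sp2
C9: sp
C10: sp2
C1, C2, C5 → 3 sp3 carbons.

3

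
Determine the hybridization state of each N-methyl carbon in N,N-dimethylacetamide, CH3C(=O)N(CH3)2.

sp3

Each N-methyl carbon: 4 σ bonds — 4 electron domains, sp3.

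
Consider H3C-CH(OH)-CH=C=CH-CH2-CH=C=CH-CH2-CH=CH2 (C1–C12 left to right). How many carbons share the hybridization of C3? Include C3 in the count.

C3 is sp2 (one π bond).
C1: sp3
C2: sp3
C3: sp2 ✓
C4: sp
C5: sp2 ✓
C6: sp3
C7: sp2 ✓
C8: sp
C9: sp2 ✓
C10: sp3
C11: sp2 ✓
C12: sp2 ✓
6 carbons are sp2.

6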